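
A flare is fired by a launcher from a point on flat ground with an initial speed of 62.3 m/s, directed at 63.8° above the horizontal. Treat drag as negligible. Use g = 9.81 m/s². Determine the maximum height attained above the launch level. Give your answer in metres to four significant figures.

Components: vₓ = 62.30 cos 63.8° = 27.51 m/s, v_y0 = 62.30 sin 63.8° = 55.90 m/s.
Peak height H = v_y0² / (2g) = 3124.7 / 19.62 = 159.3 m.

159.3 m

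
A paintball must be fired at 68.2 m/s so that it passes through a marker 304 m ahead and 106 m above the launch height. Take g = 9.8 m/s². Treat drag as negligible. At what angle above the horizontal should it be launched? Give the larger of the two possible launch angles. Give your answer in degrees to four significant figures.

Trajectory: y = x tanθ − g x² (1 + tan²θ)/(2v₀²). With x = 304, y = 106, v₀ = 68.2, g = 9.80:
97.36 tan²θ − 304 tanθ + (203.4) = 0.
tanθ = [304 ± √(304² − 4 × 97.36 × (203.4))] / (2 × 97.36) = (304 ± 115.0) / 194.7, giving tanθ = 0.9707 or 2.152.
θ = 44.15° or 65.07°; the larger is 65.07°.

65.07°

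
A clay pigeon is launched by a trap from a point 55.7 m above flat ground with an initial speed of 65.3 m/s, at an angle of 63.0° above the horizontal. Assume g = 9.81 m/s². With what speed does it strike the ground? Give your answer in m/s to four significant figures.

Resolve: vₓ = 65.30 cos 63.0° = 29.65 m/s and v_y0 = 65.30 sin 63.0° = 58.18 m/s.
With up positive and y = 0 at the ground: y(t) = 55.7 + (58.18) t − 4.905 t². Setting y = 0 and taking the positive root: t = [58.18 + √(58.18² + 2·9.81·55.7)] / 9.81 = (58.18 + 66.92) / 9.81 = 12.75 s.
Vertical velocity at impact: v_y = v_y0 − g t = 58.18 − 9.81 × 12.75 = −66.92 m/s.
Speed: |v| = √(vₓ² + v_y²) = √(29.65² + 66.92²) = 73.19 m/s.

73.19 m/s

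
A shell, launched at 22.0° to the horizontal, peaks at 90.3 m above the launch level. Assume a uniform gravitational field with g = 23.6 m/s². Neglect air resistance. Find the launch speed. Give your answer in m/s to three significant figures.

174 m/s

At the peak v_y = 0, so v_y0 = √(2gH) = √(2 × 23.6 × 90.3) = 65.29 m/s.
v_y0 = v₀ sin θ ⇒ v₀ = 65.29 / sin 22.0° = 174.3 m/s.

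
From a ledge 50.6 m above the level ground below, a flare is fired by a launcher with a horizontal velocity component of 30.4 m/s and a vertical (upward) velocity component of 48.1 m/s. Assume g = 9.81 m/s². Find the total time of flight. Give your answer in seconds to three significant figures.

10.8 s

Vertical motion (up positive, ground at y = 0): 4.905 t² − (48.10) t − 50.6 = 0, so t = (48.10 + √(48.10² + 2·9.81·50.6)) / 9.81 = (48.10 + 57.50) / 9.81 = 10.76 s.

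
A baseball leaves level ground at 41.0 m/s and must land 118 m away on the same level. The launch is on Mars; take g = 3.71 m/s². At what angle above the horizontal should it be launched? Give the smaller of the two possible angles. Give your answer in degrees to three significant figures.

Level-ground range R = v₀² sin(2θ)/g ⇒ sin(2θ) = gR/v₀² = 3.71 × 118 / 41.0² = 0.2604.
2θ = 15.10° or 180° − 15.10° = 164.9°, so θ = 7.548° or 82.45°.
The smaller angle is 7.548°.

7.55°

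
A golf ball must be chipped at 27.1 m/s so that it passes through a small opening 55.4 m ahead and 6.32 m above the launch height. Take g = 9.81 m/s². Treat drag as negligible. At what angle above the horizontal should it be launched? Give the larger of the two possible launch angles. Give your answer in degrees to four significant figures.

64.22°

Trajectory: y = x tanθ − g x² (1 + tan²θ)/(2v₀²). With x = 55.4, y = 6.32, v₀ = 27.1, g = 9.81:
20.50 tan²θ − 55.4 tanθ + (26.82) = 0.
tanθ = [55.4 ± √(55.4² − 4 × 20.50 × (26.82))] / (2 × 20.50) = (55.4 ± 29.50) / 41.00, giving tanθ = 0.6318 or 2.071.
θ = 32.28° or 64.22°; the larger is 64.22°.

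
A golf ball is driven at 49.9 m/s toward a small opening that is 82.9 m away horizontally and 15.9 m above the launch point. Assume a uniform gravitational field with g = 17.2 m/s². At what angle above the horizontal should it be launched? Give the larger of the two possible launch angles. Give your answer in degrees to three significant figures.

Trajectory: y = x tanθ − g x² (1 + tan²θ)/(2v₀²). With x = 82.9, y = 15.9, v₀ = 49.9, g = 17.2:
23.74 tan²θ − 82.9 tanθ + (39.64) = 0.
tanθ = [82.9 ± √(82.9² − 4 × 23.74 × (39.64))] / (2 × 23.74) = (82.9 ± 55.76) / 47.47, giving tanθ = 0.5717 or 2.921.
θ = 29.76° or 71.10°; the larger is 71.10°.

71.1°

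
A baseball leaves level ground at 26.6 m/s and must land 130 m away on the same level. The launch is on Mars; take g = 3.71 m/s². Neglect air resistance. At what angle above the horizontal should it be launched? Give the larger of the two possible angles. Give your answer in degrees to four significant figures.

From R = (v₀²/g) sin 2θ: sin 2θ = 3.71 × 130 / 707.56 = 0.6816.
2θ = 42.97° or 180° − 42.97° = 137.0°, so θ = 21.49° or 68.51°.
The larger angle is 68.51°.

68.51°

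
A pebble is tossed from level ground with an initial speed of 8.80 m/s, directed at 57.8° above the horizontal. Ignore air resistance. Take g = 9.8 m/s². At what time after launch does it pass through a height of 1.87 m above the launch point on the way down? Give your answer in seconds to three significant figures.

1.20 s

Horizontal component vₓ = 8.800 cos 57.8° = 4.689 m/s; vertical v_y0 = 8.800 sin 57.8° = 7.446 m/s.
Require v_y0 t − ½ g t² = 1.87, i.e. 4.900 t² − 7.446 t + 1.87 = 0.
t = [7.446 ± √(7.446² − 2·9.80·1.87)] / 9.80 = (7.446 ± 4.336) / 9.80, so t = 0.3174 s or t = 1.202 s.
The descending-branch root is 1.202 s.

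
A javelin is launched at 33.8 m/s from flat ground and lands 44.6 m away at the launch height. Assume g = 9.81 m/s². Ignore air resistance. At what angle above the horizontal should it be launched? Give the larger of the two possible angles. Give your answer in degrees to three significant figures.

R = v₀² sin 2θ / g gives sin 2θ = gR/v₀² = 9.81·44.6/33.8² = 0.3830.
2θ = 22.52° or 180° − 22.52° = 157.5°, so θ = 11.26° or 78.74°.
The larger angle is 78.74°.

78.7°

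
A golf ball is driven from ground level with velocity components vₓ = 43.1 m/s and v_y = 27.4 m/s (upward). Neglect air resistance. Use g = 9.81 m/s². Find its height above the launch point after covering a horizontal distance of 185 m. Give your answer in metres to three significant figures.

27.2 m

At x = 185 m, t = x/vₓ = 185/43.10 = 4.292 s.
Height: y = v_y0 t − ½ g t² = 27.40 × 4.292 − 4.905 × 4.292² = 117.6 − 90.37 = 27.24 m.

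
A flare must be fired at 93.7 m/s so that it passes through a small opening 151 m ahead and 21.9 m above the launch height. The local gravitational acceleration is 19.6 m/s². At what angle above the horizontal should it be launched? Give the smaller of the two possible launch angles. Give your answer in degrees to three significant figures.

18.4°

Trajectory: y = x tanθ − g x² (1 + tan²θ)/(2v₀²). With x = 151, y = 21.9, v₀ = 93.7, g = 19.6:
25.45 tan²θ − 151 tanθ + (47.35) = 0.
tanθ = [151 ± √(151² − 4 × 25.45 × (47.35))] / (2 × 25.45) = (151 ± 134.1) / 50.90, giving tanθ = 0.3322 or 5.601.
θ = 18.38° or 79.88°; the smaller is 18.38°.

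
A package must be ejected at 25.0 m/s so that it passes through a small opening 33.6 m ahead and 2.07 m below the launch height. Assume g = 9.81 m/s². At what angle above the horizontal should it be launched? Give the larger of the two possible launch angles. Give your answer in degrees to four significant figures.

Trajectory: y = x tanθ − g x² (1 + tan²θ)/(2v₀²). With x = 33.6, y = −2.07, v₀ = 25.0, g = 9.81:
8.860 tan²θ − 33.6 tanθ + (6.790) = 0.
tanθ = [33.6 ± √(33.6² − 4 × 8.860 × (6.790))] / (2 × 8.860) = (33.6 ± 29.80) / 17.72, giving tanθ = 0.2142 or 3.578.
θ = 12.09° or 74.39°; the larger is 74.39°.

74.39°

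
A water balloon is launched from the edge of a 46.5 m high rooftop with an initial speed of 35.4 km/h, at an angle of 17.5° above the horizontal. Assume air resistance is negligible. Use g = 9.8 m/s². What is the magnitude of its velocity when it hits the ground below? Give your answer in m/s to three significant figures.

31.8 m/s

Convert: 35.4 km/h = 35.4/3.6 = 9.833 m/s.
vₓ = 9.833 cos 17.5° = 9.378 m/s; v_y0 = 9.833 sin 17.5° = 2.957 m/s.
Vertical motion (up positive, ground at y = 0): 4.900 t² − (2.957) t − 46.5 = 0, so t = (2.957 + √(2.957² + 2·9.80·46.5)) / 9.80 = (2.957 + 30.33) / 9.80 = 3.397 s.
Vertical velocity at impact: v_y = v_y0 − g t = 2.957 − 9.80 × 3.397 = −30.33 m/s.
Speed: |v| = √(vₓ² + v_y²) = √(9.378² + 30.33²) = 31.75 m/s.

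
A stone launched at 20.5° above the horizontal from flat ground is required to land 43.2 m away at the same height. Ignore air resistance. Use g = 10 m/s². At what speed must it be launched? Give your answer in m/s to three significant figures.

Level-ground range: R = v₀² sin(2θ)/g, so v₀ = √(gR / sin 2θ).
v₀ = √(10.0 × 43.2 / sin 41.00°) = √(432.0 / 0.6561) = √658.48 = 25.66 m/s.

25.7 m/s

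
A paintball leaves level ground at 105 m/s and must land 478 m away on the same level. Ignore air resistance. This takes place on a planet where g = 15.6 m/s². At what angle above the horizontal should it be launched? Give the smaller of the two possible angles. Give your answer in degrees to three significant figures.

From R = (v₀²/g) sin 2θ: sin 2θ = 15.6 × 478 / 11025 = 0.6764.
2θ = 42.56° or 180° − 42.56° = 137.4°, so θ = 21.28° or 68.72°.
The smaller angle is 21.28°.

21.3°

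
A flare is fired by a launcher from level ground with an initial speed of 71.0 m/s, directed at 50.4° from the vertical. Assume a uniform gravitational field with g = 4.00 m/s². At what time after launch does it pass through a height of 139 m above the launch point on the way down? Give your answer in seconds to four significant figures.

Resolve: vₓ = 71.00 sin 50.4° = 54.71 m/s and v_y0 = 71.00 cos 50.4° = 45.26 m/s.
Set y = v_y0 t − ½ g t² = 139: 2.000 t² − 45.26 t + 139 = 0.
t = [45.26 ± √(45.26² − 2·4.00·139)] / 4.00 = (45.26 ± 30.60) / 4.00, so t = 3.665 s or t = 18.96 s.
The descending-branch root is 18.96 s.

18.96 s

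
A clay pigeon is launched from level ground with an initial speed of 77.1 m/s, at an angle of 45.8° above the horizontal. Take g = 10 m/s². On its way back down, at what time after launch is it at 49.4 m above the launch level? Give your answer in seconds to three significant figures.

10.1 s

vₓ = 77.10 cos 45.8° = 53.75 m/s; v_y0 = 77.10 sin 45.8° = 55.27 m/s.
Require v_y0 t − ½ g t² = 49.4, i.e. 5.000 t² − 55.27 t + 49.4 = 0.
Quadratic formula: t = (55.27 ± √2067.2) / 10.0 = (55.27 ± 45.47) / 10.0 → t = 0.9807 s or 10.07 s.
The descending-branch root is 10.07 s.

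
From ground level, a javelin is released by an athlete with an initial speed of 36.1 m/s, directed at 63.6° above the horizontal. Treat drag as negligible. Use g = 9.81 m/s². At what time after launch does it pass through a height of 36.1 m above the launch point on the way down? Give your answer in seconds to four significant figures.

5.168 s

Components: vₓ = 36.10 cos 63.6° = 16.05 m/s, v_y0 = 36.10 sin 63.6° = 32.34 m/s.
Require v_y0 t − ½ g t² = 36.1, i.e. 4.905 t² − 32.34 t + 36.1 = 0.
Quadratic formula: t = (32.34 ± √337.28) / 9.81 = (32.34 ± 18.37) / 9.81 → t = 1.424 s or 5.168 s.
The descending-branch root is 5.168 s.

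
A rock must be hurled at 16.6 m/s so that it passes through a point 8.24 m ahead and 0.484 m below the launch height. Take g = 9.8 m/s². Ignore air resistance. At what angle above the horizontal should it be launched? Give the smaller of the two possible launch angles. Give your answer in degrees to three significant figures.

5.08°

Trajectory: y = x tanθ − g x² (1 + tan²θ)/(2v₀²). With x = 8.24, y = −0.484, v₀ = 16.6, g = 9.80:
1.207 tan²θ − 8.24 tanθ + (0.7234) = 0.
tanθ = [8.24 ± √(8.24² − 4 × 1.207 × (0.7234))] / (2 × 1.207) = (8.24 ± 8.025) / 2.415, giving tanθ = 0.08894 or 6.736.
θ = 5.083° or 81.56°; the smaller is 5.083°.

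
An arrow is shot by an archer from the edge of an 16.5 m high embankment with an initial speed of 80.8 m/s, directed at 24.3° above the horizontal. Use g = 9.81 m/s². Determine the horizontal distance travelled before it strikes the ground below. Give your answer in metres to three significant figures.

533 m

Resolve: vₓ = 80.80 cos 24.3° = 73.64 m/s and v_y0 = 80.80 sin 24.3° = 33.25 m/s.
With up positive and y = 0 at the ground: y(t) = 16.5 + (33.25) t − 4.905 t². Setting y = 0 and taking the positive root: t = [33.25 + √(33.25² + 2·9.81·16.5)] / 9.81 = (33.25 + 37.81) / 9.81 = 7.243 s.
Horizontal distance: R = vₓ t = 73.64 × 7.243 = 533.4 m.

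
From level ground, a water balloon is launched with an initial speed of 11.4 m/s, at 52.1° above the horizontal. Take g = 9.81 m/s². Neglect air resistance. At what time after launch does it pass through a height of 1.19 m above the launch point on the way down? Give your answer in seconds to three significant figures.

1.69 s

Resolve: vₓ = 11.40 cos 52.1° = 7.003 m/s and v_y0 = 11.40 sin 52.1° = 8.996 m/s.
Height y(t) = 8.996 t − 4.905 t² = 1.19 gives 4.905 t² − 8.996 t + 1.19 = 0.
Quadratic formula: t = (8.996 ± √57.572) / 9.81 = (8.996 ± 7.588) / 9.81 → t = 0.1435 s or 1.690 s.
The descending-branch root is 1.690 s.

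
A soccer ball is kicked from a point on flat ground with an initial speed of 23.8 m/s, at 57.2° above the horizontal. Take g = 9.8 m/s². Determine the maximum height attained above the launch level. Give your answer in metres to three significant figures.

20.4 m

vₓ = 23.80 cos 57.2° = 12.89 m/s; v_y0 = 23.80 sin 57.2° = 20.01 m/s.
At the apex v_y = 0, so H = v_y0²/(2g) = 20.01²/19.60 = 20.42 m.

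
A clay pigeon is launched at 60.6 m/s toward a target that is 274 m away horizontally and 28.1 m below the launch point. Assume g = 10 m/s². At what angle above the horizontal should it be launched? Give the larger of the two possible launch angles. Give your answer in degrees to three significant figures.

67.2°

Trajectory: y = x tanθ − g x² (1 + tan²θ)/(2v₀²). With x = 274, y = −28.1, v₀ = 60.6, g = 10.0:
102.2 tan²θ − 274 tanθ + (74.12) = 0.
tanθ = [274 ± √(274² − 4 × 102.2 × (74.12))] / (2 × 102.2) = (274 ± 211.6) / 204.4, giving tanθ = 0.3053 or 2.375.
θ = 16.98° or 67.17°; the larger is 67.17°.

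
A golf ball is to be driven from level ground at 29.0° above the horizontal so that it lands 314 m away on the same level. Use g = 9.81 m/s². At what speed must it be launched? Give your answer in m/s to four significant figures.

On level ground R = v₀² sin 2θ / g ⇒ v₀ = √(gR / sin 2θ).
v₀ = √(9.81 × 314 / sin 58.00°) = √(3080 / 0.8480) = √3632.3 = 60.27 m/s.

60.27 m/s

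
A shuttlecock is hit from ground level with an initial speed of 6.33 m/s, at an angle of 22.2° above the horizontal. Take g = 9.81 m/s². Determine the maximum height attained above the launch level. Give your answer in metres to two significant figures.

0.29 m

Horizontal component vₓ = 6.330 cos 22.2° = 5.861 m/s; vertical v_y0 = 6.330 sin 22.2° = 2.392 m/s.
At the apex v_y = 0, so H = v_y0²/(2g) = 2.392²/19.62 = 0.2916 m.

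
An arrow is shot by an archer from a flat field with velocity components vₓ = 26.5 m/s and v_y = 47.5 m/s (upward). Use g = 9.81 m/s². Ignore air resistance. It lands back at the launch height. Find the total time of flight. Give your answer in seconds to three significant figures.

9.68 s

Landing at launch height ⇒ T = 2 v_y0 / g = 2 × 47.50 / 9.81 = 9.684 s.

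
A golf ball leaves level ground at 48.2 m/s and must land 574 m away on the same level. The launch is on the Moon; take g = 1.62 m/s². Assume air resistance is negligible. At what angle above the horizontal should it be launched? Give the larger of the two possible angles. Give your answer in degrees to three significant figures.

78.2°

Level-ground range R = v₀² sin(2θ)/g ⇒ sin(2θ) = gR/v₀² = 1.62 × 574 / 48.2² = 0.4003.
2θ = 23.59° or 180° − 23.59° = 156.4°, so θ = 11.80° or 78.20°.
The larger angle is 78.20°.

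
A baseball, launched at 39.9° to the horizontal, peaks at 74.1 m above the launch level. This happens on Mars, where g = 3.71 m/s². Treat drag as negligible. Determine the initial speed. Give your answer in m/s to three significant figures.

At the peak v_y = 0, so v_y0 = √(2gH) = √(2 × 3.71 × 74.1) = 23.45 m/s.
v_y0 = v₀ sin θ ⇒ v₀ = 23.45 / sin 39.9° = 36.56 m/s.

36.6 m/s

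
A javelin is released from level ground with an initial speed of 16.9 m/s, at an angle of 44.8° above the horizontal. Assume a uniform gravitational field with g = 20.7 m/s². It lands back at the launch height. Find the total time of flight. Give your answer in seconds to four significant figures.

Components: vₓ = 16.90 cos 44.8° = 11.99 m/s, v_y0 = 16.90 sin 44.8° = 11.91 m/s.
It returns to y = 0 when t = 2 v_y0 / g = 2(11.91)/20.7 = 1.151 s.

1.151 s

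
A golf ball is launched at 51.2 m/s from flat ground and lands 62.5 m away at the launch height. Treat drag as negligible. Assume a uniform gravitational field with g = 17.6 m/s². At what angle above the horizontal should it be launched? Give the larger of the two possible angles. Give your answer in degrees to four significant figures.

R = v₀² sin 2θ / g gives sin 2θ = gR/v₀² = 17.6·62.5/51.2² = 0.4196.
2θ = 24.81° or 180° − 24.81° = 155.2°, so θ = 12.41° or 77.59°.
The larger angle is 77.59°.

77.59°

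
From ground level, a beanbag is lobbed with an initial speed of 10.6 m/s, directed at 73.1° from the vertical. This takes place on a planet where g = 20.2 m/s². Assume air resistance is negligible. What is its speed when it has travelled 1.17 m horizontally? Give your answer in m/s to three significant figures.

Components: vₓ = 10.60 sin 73.1° = 10.14 m/s, v_y0 = 10.60 cos 73.1° = 3.081 m/s.
x = vₓ t ⇒ t = 1.17/10.14 = 0.1154 s.
Vertical velocity there: v_y = v_y0 − g t = 3.081 − 20.2 × 0.1154 = 0.7512 m/s.
Speed: √(vₓ² + v_y²) = √(10.14² + 0.7512²) = 10.17 m/s.

10.2 m/s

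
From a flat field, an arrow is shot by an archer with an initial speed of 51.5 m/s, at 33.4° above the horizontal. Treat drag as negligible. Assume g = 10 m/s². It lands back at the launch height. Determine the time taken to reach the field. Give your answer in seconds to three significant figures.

Components: vₓ = 51.50 cos 33.4° = 42.99 m/s, v_y0 = 51.50 sin 33.4° = 28.35 m/s.
It returns to y = 0 when t = 2 v_y0 / g = 2(28.35)/10.0 = 5.670 s.

5.67 s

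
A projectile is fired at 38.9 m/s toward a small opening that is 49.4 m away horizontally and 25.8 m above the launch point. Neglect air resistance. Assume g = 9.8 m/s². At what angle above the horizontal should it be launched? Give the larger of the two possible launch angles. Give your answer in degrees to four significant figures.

79.64°

Trajectory: y = x tanθ − g x² (1 + tan²θ)/(2v₀²). With x = 49.4, y = 25.8, v₀ = 38.9, g = 9.80:
7.902 tan²θ − 49.4 tanθ + (33.70) = 0.
tanθ = [49.4 ± √(49.4² − 4 × 7.902 × (33.70))] / (2 × 7.902) = (49.4 ± 37.08) / 15.80, giving tanθ = 0.7794 or 5.472.
θ = 37.93° or 79.64°; the larger is 79.64°.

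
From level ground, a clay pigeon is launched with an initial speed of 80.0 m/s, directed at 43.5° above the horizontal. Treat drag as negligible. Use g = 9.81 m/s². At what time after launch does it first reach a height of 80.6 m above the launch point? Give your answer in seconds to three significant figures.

1.73 s

Horizontal component vₓ = 80.00 cos 43.5° = 58.03 m/s; vertical v_y0 = 80.00 sin 43.5° = 55.07 m/s.
Require v_y0 t − ½ g t² = 80.6, i.e. 4.905 t² − 55.07 t + 80.6 = 0.
Quadratic formula: t = (55.07 ± √1451.2) / 9.81 = (55.07 ± 38.09) / 9.81 → t = 1.730 s or 9.497 s.
The first (ascending) time is 1.730 s.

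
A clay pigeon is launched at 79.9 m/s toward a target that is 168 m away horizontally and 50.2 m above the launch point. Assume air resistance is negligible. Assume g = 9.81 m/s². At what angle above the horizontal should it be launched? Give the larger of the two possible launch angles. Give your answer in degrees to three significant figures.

Trajectory: y = x tanθ − g x² (1 + tan²θ)/(2v₀²). With x = 168, y = 50.2, v₀ = 79.9, g = 9.81:
21.69 tan²θ − 168 tanθ + (71.89) = 0.
tanθ = [168 ± √(168² − 4 × 21.69 × (71.89))] / (2 × 21.69) = (168 ± 148.3) / 43.37, giving tanθ = 0.4546 or 7.293.
θ = 24.44° or 82.19°; the larger is 82.19°.

82.2°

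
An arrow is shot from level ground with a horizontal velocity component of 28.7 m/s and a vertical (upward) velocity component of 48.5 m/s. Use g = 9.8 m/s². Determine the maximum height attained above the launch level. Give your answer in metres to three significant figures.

Maximum height: H = v_y0² / (2g) = 48.50² / (2 × 9.80) = 120.0 m.

120 m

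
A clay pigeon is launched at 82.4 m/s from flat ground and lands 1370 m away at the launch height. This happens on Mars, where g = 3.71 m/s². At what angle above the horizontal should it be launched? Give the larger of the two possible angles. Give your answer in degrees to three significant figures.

65.8°

R = v₀² sin 2θ / g gives sin 2θ = gR/v₀² = 3.71·1370/82.4² = 0.7486.
2θ = 48.47° or 180° − 48.47° = 131.5°, so θ = 24.23° or 65.77°.
The larger angle is 65.77°.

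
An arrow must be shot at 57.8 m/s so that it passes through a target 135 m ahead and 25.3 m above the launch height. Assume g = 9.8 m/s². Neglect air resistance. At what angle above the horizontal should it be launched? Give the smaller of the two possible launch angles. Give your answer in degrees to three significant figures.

Trajectory: y = x tanθ − g x² (1 + tan²θ)/(2v₀²). With x = 135, y = 25.3, v₀ = 57.8, g = 9.80:
26.73 tan²θ − 135 tanθ + (52.03) = 0.
tanθ = [135 ± √(135² − 4 × 26.73 × (52.03))] / (2 × 26.73) = (135 ± 112.5) / 53.46, giving tanθ = 0.4204 or 4.630.
θ = 22.80° or 77.81°; the smaller is 22.80°.

22.8°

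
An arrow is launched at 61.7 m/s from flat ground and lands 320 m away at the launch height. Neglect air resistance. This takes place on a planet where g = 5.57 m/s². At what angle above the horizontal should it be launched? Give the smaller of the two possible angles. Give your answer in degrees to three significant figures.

Level-ground range R = v₀² sin(2θ)/g ⇒ sin(2θ) = gR/v₀² = 5.57 × 320 / 61.7² = 0.4682.
2θ = 27.92° or 180° − 27.92° = 152.1°, so θ = 13.96° or 76.04°.
The smaller angle is 13.96°.

14.0°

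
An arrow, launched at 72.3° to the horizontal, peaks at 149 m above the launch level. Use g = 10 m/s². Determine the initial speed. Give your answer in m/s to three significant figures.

At the peak v_y = 0, so v_y0 = √(2gH) = √(2 × 10.0 × 149) = 54.59 m/s.
v_y0 = v₀ sin θ ⇒ v₀ = 54.59 / sin 72.3° = 57.30 m/s.

57.3 m/s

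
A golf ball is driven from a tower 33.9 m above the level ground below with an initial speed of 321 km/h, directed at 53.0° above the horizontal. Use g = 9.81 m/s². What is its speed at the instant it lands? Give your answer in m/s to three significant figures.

92.8 m/s

Convert: 321 km/h = 321/3.6 = 89.17 m/s.
Horizontal component vₓ = 89.17 cos 53.0° = 53.66 m/s; vertical v_y0 = 89.17 sin 53.0° = 71.21 m/s.
The projectile lands when y = 33.9 + (71.21) t − ½·9.81·t² = 0. Positive root: t = (71.21 + √(71.21² + 2·9.81·33.9)) / 9.81 = (71.21 + 75.74) / 9.81 = 14.98 s.
Vertical velocity at impact: v_y = v_y0 − g t = 71.21 − 9.81 × 14.98 = −75.74 m/s.
Speed: |v| = √(vₓ² + v_y²) = √(53.66² + 75.74²) = 92.82 m/s.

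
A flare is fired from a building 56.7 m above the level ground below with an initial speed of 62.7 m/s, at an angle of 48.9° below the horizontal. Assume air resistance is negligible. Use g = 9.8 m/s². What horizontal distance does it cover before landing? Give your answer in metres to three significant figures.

vₓ = 62.70 cos 48.9° = 41.22 m/s; v_y0 = −47.25 m/s (downward).
The projectile lands when y = 56.7 + (−47.25) t − ½·9.80·t² = 0. Positive root: t = (−47.25 + √(47.25² + 2·9.80·56.7)) / 9.80 = (−47.25 + 57.83) / 9.80 = 1.079 s.
Horizontal distance: R = vₓ t = 41.22 × 1.079 = 44.48 m.

44.5 m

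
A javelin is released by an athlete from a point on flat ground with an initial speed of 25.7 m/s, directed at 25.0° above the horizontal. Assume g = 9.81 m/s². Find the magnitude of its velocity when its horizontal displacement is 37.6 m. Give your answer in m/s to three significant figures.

Horizontal component vₓ = 25.70 cos 25.0° = 23.29 m/s; vertical v_y0 = 25.70 sin 25.0° = 10.86 m/s.
Time to reach x = 37.6 m: t = x/vₓ = 37.6/23.29 = 1.614 s.
Vertical velocity there: v_y = v_y0 − g t = 10.86 − 9.81 × 1.614 = −4.975 m/s.
Speed: √(vₓ² + v_y²) = √(23.29² + 4.975²) = 23.82 m/s.

23.8 m/s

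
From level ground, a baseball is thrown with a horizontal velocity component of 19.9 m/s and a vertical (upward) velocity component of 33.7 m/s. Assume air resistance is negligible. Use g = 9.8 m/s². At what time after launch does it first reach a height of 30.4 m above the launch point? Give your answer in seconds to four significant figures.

Require v_y0 t − ½ g t² = 30.4, i.e. 4.900 t² − 33.70 t + 30.4 = 0.
t = [33.70 ± √(33.70² − 2·9.80·30.4)] / 9.80 = (33.70 ± 23.23) / 9.80, so t = 1.068 s or t = 5.810 s.
The first (ascending) time is 1.068 s.

1.068 s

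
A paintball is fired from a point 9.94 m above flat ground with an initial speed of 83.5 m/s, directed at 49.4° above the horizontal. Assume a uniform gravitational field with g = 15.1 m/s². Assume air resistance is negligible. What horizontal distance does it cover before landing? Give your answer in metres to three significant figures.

465 m

Components: vₓ = 83.50 cos 49.4° = 54.34 m/s, v_y0 = 83.50 sin 49.4° = 63.40 m/s.
Vertical motion (up positive, ground at y = 0): 7.550 t² − (63.40) t − 9.94 = 0, so t = (63.40 + √(63.40² + 2·15.1·9.94)) / 15.1 = (63.40 + 65.72) / 15.1 = 8.551 s.
Horizontal distance: R = vₓ t = 54.34 × 8.551 = 464.7 m.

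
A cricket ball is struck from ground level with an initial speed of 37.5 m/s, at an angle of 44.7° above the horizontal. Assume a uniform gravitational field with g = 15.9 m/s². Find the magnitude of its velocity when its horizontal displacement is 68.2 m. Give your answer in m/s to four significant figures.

30.25 m/s

Resolve: vₓ = 37.50 cos 44.7° = 26.65 m/s and v_y0 = 37.50 sin 44.7° = 26.38 m/s.
At x = 68.2 m, t = x/vₓ = 68.2/26.65 = 2.559 s.
Vertical velocity there: v_y = v_y0 − g t = 26.38 − 15.9 × 2.559 = −14.30 m/s.
Speed: √(vₓ² + v_y²) = √(26.65² + 14.30²) = 30.25 m/s.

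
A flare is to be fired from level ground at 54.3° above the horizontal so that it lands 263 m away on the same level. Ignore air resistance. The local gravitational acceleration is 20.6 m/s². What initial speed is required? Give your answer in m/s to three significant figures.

75.6 m/s

Level-ground range: R = v₀² sin(2θ)/g, so v₀ = √(gR / sin 2θ).
v₀ = √(20.6 × 263 / sin 108.6°) = √(5418 / 0.9478) = √5716.4 = 75.61 m/s.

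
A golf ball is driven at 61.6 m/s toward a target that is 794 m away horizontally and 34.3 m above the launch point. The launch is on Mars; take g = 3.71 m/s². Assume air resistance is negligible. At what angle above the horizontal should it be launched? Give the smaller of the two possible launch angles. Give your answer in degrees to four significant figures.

Trajectory: y = x tanθ − g x² (1 + tan²θ)/(2v₀²). With x = 794, y = 34.3, v₀ = 61.6, g = 3.71:
308.2 tan²θ − 794 tanθ + (342.5) = 0.
tanθ = [794 ± √(794² − 4 × 308.2 × (342.5))] / (2 × 308.2) = (794 ± 456.3) / 616.4, giving tanθ = 0.5479 or 2.028.
θ = 28.72° or 63.76°; the smaller is 28.72°.

28.72°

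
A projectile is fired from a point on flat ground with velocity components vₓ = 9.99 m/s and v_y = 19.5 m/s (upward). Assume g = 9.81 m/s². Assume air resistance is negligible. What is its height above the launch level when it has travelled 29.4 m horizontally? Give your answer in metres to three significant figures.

Time to reach x = 29.4 m: t = x/vₓ = 29.4/9.990 = 2.943 s.
Height: y = v_y0 t − ½ g t² = 19.50 × 2.943 − 4.905 × 2.943² = 57.39 − 42.48 = 14.91 m.

14.9 m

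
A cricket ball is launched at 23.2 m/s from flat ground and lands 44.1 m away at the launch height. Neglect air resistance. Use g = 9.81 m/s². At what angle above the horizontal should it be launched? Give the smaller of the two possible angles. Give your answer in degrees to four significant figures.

26.75°

From R = (v₀²/g) sin 2θ: sin 2θ = 9.81 × 44.1 / 538.24 = 0.8038.
2θ = 53.49° or 180° − 53.49° = 126.5°, so θ = 26.75° or 63.25°.
The smaller angle is 26.75°.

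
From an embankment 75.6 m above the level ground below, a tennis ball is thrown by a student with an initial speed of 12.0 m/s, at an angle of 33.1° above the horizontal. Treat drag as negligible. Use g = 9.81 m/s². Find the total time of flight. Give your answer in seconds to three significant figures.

Resolve: vₓ = 12.00 cos 33.1° = 10.05 m/s and v_y0 = 12.00 sin 33.1° = 6.553 m/s.
The projectile lands when y = 75.6 + (6.553) t − ½·9.81·t² = 0. Positive root: t = (6.553 + √(6.553² + 2·9.81·75.6)) / 9.81 = (6.553 + 39.07) / 9.81 = 4.650 s.

4.65 s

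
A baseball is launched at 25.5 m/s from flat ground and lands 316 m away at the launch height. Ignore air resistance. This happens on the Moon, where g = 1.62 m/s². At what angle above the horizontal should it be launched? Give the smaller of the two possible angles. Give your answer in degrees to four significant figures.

From R = (v₀²/g) sin 2θ: sin 2θ = 1.62 × 316 / 650.25 = 0.7873.
2θ = 51.93° or 180° − 51.93° = 128.1°, so θ = 25.97° or 64.03°.
The smaller angle is 25.97°.

25.97°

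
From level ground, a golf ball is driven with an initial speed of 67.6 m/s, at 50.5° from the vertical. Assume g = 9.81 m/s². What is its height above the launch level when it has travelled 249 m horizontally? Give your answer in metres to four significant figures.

Horizontal component vₓ = 67.60 sin 50.5° = 52.16 m/s; vertical v_y0 = 67.60 cos 50.5° = 43.00 m/s.
x = vₓ t ⇒ t = 249/52.16 = 4.774 s.
Height: y = v_y0 t − ½ g t² = 43.00 × 4.774 − 4.905 × 4.774² = 205.3 − 111.8 = 93.49 m.

93.49 m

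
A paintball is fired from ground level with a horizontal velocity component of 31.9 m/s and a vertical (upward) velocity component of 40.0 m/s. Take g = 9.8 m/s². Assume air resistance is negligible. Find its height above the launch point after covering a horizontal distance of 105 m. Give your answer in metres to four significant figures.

78.57 m

At x = 105 m, t = x/vₓ = 105/31.90 = 3.292 s.
Height: y = v_y0 t − ½ g t² = 40.00 × 3.292 − 4.900 × 3.292² = 131.7 − 53.09 = 78.57 m.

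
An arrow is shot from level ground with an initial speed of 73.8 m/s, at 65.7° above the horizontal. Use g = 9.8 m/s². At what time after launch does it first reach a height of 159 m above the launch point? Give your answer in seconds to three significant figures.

3.03 s

Horizontal component vₓ = 73.80 cos 65.7° = 30.37 m/s; vertical v_y0 = 73.80 sin 65.7° = 67.26 m/s.
Require v_y0 t − ½ g t² = 159, i.e. 4.900 t² − 67.26 t + 159 = 0.
t = [67.26 ± √(67.26² − 2·9.80·159)] / 9.80 = (67.26 ± 37.52) / 9.80, so t = 3.035 s or t = 10.69 s.
The first (ascending) time is 3.035 s.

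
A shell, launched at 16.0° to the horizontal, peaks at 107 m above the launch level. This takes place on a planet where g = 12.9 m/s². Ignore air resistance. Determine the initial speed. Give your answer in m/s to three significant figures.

191 m/s

At the peak v_y = 0, so v_y0 = √(2gH) = √(2 × 12.9 × 107) = 52.54 m/s.
v_y0 = v₀ sin θ ⇒ v₀ = 52.54 / sin 16.0° = 190.6 m/s.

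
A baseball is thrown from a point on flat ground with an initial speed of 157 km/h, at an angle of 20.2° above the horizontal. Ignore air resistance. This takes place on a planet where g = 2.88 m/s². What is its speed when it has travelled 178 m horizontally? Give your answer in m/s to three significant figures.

Convert: 157 km/h = 157/3.6 = 43.61 m/s.
Resolve: vₓ = 43.61 cos 20.2° = 40.93 m/s and v_y0 = 43.61 sin 20.2° = 15.06 m/s.
At x = 178 m, t = x/vₓ = 178/40.93 = 4.349 s.
Vertical velocity there: v_y = v_y0 − g t = 15.06 − 2.88 × 4.349 = 2.534 m/s.
Speed: √(vₓ² + v_y²) = √(40.93² + 2.534²) = 41.01 m/s.

41.0 m/s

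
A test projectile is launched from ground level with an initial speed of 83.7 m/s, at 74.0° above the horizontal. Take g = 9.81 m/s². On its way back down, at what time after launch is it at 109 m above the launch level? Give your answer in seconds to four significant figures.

vₓ = 83.70 cos 74.0° = 23.07 m/s; v_y0 = 83.70 sin 74.0° = 80.46 m/s.
Height y(t) = 80.46 t − 4.905 t² = 109 gives 4.905 t² − 80.46 t + 109 = 0.
t = [80.46 ± √(80.46² − 2·9.81·109)] / 9.81 = (80.46 ± 65.84) / 9.81, so t = 1.490 s or t = 14.91 s.
The descending-branch root is 14.91 s.

14.91 s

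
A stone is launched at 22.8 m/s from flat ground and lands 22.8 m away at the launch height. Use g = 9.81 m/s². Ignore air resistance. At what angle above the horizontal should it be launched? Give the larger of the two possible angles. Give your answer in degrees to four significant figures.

77.26°

Level-ground range R = v₀² sin(2θ)/g ⇒ sin(2θ) = gR/v₀² = 9.81 × 22.8 / 22.8² = 0.4303.
2θ = 25.48° or 180° − 25.48° = 154.5°, so θ = 12.74° or 77.26°.
The larger angle is 77.26°.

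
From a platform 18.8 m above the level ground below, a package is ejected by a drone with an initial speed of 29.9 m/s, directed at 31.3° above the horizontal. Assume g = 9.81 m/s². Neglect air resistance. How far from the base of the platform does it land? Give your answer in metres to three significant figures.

105 m

Horizontal component vₓ = 29.90 cos 31.3° = 25.55 m/s; vertical v_y0 = 29.90 sin 31.3° = 15.53 m/s.
The projectile lands when y = 18.8 + (15.53) t − ½·9.81·t² = 0. Positive root: t = (15.53 + √(15.53² + 2·9.81·18.8)) / 9.81 = (15.53 + 24.70) / 9.81 = 4.101 s.
Horizontal distance: R = vₓ t = 25.55 × 4.101 = 104.8 m.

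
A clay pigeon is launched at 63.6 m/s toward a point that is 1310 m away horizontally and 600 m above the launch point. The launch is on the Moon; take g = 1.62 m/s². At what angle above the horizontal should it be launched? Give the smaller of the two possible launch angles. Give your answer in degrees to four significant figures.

43.96°

Trajectory: y = x tanθ − g x² (1 + tan²θ)/(2v₀²). With x = 1310, y = 600, v₀ = 63.6, g = 1.62:
343.6 tan²θ − 1310 tanθ + (943.6) = 0.
tanθ = [1310 ± √(1310² − 4 × 343.6 × (943.6))] / (2 × 343.6) = (1310 ± 647.3) / 687.3, giving tanθ = 0.9642 or 2.848.
θ = 43.96° or 70.65°; the smaller is 43.96°.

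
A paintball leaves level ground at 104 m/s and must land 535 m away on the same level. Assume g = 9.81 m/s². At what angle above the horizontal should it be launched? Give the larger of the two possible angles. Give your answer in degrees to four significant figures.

75.49°

Level-ground range R = v₀² sin(2θ)/g ⇒ sin(2θ) = gR/v₀² = 9.81 × 535 / 104² = 0.4852.
2θ = 29.03° or 180° − 29.03° = 151.0°, so θ = 14.51° or 75.49°.
The larger angle is 75.49°.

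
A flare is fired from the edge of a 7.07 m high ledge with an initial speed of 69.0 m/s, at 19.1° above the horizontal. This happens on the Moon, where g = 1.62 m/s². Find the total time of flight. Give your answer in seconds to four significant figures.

28.18 s

Components: vₓ = 69.00 cos 19.1° = 65.20 m/s, v_y0 = 69.00 sin 19.1° = 22.58 m/s.
With up positive and y = 0 at the ground: y(t) = 7.07 + (22.58) t − 0.8100 t². Setting y = 0 and taking the positive root: t = [22.58 + √(22.58² + 2·1.62·7.07)] / 1.62 = (22.58 + 23.08) / 1.62 = 28.18 s.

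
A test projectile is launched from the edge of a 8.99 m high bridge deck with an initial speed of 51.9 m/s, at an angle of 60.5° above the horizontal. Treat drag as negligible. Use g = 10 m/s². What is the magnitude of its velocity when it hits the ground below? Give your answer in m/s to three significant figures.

vₓ = 51.90 cos 60.5° = 25.56 m/s; v_y0 = 51.90 sin 60.5° = 45.17 m/s.
The projectile lands when y = 8.99 + (45.17) t − ½·10.0·t² = 0. Positive root: t = (45.17 + √(45.17² + 2·10.0·8.99)) / 10.0 = (45.17 + 47.12) / 10.0 = 9.229 s.
Vertical velocity at impact: v_y = v_y0 − g t = 45.17 − 10.0 × 9.229 = −47.12 m/s.
Speed: |v| = √(vₓ² + v_y²) = √(25.56² + 47.12²) = 53.60 m/s.

53.6 m/s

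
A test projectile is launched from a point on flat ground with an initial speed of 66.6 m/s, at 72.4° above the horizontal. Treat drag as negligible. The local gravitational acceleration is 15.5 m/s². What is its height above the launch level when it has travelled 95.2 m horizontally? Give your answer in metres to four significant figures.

vₓ = 66.60 cos 72.4° = 20.14 m/s; v_y0 = 66.60 sin 72.4° = 63.48 m/s.
Time to reach x = 95.2 m: t = x/vₓ = 95.2/20.14 = 4.727 s.
Height: y = v_y0 t − ½ g t² = 63.48 × 4.727 − 7.750 × 4.727² = 300.1 − 173.2 = 126.9 m.

126.9 m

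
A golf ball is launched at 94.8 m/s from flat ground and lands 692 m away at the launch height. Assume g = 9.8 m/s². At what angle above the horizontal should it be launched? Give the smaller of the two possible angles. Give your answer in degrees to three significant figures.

24.5°

Level-ground range R = v₀² sin(2θ)/g ⇒ sin(2θ) = gR/v₀² = 9.80 × 692 / 94.8² = 0.7546.
2θ = 48.99° or 180° − 48.99° = 131.0°, so θ = 24.50° or 65.50°.
The smaller angle is 24.50°.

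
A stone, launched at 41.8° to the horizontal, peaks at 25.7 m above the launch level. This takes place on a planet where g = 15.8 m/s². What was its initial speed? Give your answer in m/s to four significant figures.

42.76 m/s

At the peak v_y = 0, so v_y0 = √(2gH) = √(2 × 15.8 × 25.7) = 28.50 m/s.
v_y0 = v₀ sin θ ⇒ v₀ = 28.50 / sin 41.8° = 42.76 m/s.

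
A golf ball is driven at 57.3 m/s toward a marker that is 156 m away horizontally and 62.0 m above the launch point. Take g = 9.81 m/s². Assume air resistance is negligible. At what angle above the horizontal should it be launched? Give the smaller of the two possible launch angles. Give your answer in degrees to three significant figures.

37.5°

Trajectory: y = x tanθ − g x² (1 + tan²θ)/(2v₀²). With x = 156, y = 62.0, v₀ = 57.3, g = 9.81:
36.36 tan²θ − 156 tanθ + (98.36) = 0.
tanθ = [156 ± √(156² − 4 × 36.36 × (98.36))] / (2 × 36.36) = (156 ± 100.2) / 72.71, giving tanθ = 0.7679 or 3.523.
θ = 37.52° or 74.15°; the smaller is 37.52°.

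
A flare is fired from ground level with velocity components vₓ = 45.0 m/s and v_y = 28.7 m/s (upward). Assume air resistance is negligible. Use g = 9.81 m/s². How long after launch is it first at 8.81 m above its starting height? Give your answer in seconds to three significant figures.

Height y(t) = 28.70 t − 4.905 t² = 8.81 gives 4.905 t² − 28.70 t + 8.81 = 0.
Quadratic formula: t = (28.70 ± √650.84) / 9.81 = (28.70 ± 25.51) / 9.81 → t = 0.3250 s or 5.526 s.
The first (ascending) time is 0.3250 s.

0.325 s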